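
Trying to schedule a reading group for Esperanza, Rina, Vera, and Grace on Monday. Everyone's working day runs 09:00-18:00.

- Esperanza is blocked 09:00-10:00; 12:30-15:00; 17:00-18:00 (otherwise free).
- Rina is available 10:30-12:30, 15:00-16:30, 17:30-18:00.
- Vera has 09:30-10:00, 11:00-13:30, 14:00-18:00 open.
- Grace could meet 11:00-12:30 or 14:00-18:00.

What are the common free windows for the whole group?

11:00-12:30, 15:00-16:30

Esperanza free: 10:00-12:30, 15:00-17:00 (invert busy blocks within the working day).
Rina free: 10:30-12:30, 15:00-16:30, 17:30-18:00.
Vera free: 09:30-10:00, 11:00-13:30, 14:00-18:00.
Grace free: 11:00-12:30, 14:00-18:00.
Esperanza ∩ Rina: 10:30-12:30, 15:00-16:30.
Esperanza ∩ Rina ∩ Vera: 11:00-12:30, 15:00-16:30.
Esperanza ∩ Rina ∩ Vera ∩ Grace: 11:00-12:30, 15:00-16:30.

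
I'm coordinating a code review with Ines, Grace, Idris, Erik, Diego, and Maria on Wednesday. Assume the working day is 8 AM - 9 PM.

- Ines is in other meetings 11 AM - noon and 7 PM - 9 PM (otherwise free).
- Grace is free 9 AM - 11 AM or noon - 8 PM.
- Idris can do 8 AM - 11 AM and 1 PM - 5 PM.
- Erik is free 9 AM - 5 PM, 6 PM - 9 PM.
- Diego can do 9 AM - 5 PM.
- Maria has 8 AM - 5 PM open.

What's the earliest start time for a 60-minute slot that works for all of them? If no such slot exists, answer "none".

Ines free: 08:00-11:00, 12:00-19:00 (invert busy blocks within the working day).
Grace free: 09:00-11:00, 12:00-20:00.
Idris free: 08:00-11:00, 13:00-17:00.
Erik free: 09:00-17:00, 18:00-21:00.
Diego free: 09:00-17:00.
Maria free: 08:00-17:00.
Ines ∩ Grace: 09:00-11:00, 12:00-19:00.
Ines ∩ Grace ∩ Idris: 09:00-11:00, 13:00-17:00.
Ines ∩ Grace ∩ Idris ∩ Erik: 09:00-11:00, 13:00-17:00.
Ines ∩ Grace ∩ Idris ∩ Erik ∩ Diego: 09:00-11:00, 13:00-17:00.
Ines ∩ Grace ∩ Idris ∩ Erik ∩ Diego ∩ Maria: 09:00-11:00, 13:00-17:00.
Those are the intersection windows.
The first common window of at least 60 minutes is 09:00-11:00, so the earliest start is 09:00.

09:00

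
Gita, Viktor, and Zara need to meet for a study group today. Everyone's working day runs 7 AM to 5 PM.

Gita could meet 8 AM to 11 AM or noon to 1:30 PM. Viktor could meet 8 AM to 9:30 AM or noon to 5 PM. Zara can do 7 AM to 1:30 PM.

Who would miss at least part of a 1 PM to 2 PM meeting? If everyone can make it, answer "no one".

Gita, Zara

Gita: not fully free for 13:00-14:00. Viktor: free for 13:00-14:00. Zara: not fully free for 13:00-14:00.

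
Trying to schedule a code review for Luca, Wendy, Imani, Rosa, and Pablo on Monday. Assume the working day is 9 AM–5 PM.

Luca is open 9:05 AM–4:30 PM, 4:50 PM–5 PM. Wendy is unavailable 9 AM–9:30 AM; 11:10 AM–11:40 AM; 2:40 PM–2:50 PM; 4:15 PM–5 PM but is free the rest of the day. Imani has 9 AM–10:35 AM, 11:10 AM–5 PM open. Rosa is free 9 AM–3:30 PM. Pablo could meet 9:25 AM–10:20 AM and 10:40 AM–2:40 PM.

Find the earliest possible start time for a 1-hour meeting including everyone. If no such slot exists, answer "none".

11:40

Luca free: 09:05-16:30, 16:50-17:00.
Wendy free: 09:30-11:10, 11:40-14:40, 14:50-16:15 (invert busy blocks within the working day).
Imani free: 09:00-10:35, 11:10-17:00.
Rosa free: 09:00-15:30.
Pablo free: 09:25-10:20, 10:40-14:40.
Luca ∩ Wendy: 09:30-11:10, 11:40-14:40, 14:50-16:15.
Luca ∩ Wendy ∩ Imani: 09:30-10:35, 11:40-14:40, 14:50-16:15.
Luca ∩ Wendy ∩ Imani ∩ Rosa: 09:30-10:35, 11:40-14:40, 14:50-15:30.
Luca ∩ Wendy ∩ Imani ∩ Rosa ∩ Pablo: 09:30-10:20, 11:40-14:40.
The first common window of at least 60 minutes is 11:40-14:40, so the earliest start is 11:40.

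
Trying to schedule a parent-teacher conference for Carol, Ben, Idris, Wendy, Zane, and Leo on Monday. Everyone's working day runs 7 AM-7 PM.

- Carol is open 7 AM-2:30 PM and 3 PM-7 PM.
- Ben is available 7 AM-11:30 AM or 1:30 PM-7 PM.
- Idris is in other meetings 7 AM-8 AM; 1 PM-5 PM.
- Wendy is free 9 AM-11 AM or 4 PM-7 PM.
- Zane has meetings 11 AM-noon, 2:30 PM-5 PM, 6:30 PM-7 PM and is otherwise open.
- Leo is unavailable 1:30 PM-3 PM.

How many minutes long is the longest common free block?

120

Carol free: 07:00-14:30, 15:00-19:00.
Ben free: 07:00-11:30, 13:30-19:00.
Idris free: 08:00-13:00, 17:00-19:00 (invert busy blocks within the working day).
Wendy free: 09:00-11:00, 16:00-19:00.
Zane free: 07:00-11:00, 12:00-14:30, 17:00-18:30 (invert busy blocks within the working day).
Leo free: 07:00-13:30, 15:00-19:00 (invert busy blocks within the working day).
Carol ∩ Ben: 07:00-11:30, 13:30-14:30, 15:00-19:00.
Carol ∩ Ben ∩ Idris: 08:00-11:30, 17:00-19:00.
Carol ∩ Ben ∩ Idris ∩ Wendy: 09:00-11:00, 17:00-19:00.
Carol ∩ Ben ∩ Idris ∩ Wendy ∩ Zane: 09:00-11:00, 17:00-18:30.
Carol ∩ Ben ∩ Idris ∩ Wendy ∩ Zane ∩ Leo: 09:00-11:00, 17:00-18:30.
The longest is 09:00-11:00 at 120 minutes.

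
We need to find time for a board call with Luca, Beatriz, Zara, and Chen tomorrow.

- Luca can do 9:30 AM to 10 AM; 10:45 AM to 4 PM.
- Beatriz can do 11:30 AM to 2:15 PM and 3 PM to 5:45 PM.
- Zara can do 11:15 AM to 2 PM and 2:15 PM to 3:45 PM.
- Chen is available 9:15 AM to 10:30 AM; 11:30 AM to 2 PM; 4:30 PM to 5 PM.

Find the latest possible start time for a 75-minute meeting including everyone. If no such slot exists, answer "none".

12:45

Luca ∩ Beatriz: 11:30-14:15, 15:00-16:00.
Luca ∩ Beatriz ∩ Zara: 11:30-14:00, 15:00-15:45.
Luca ∩ Beatriz ∩ Zara ∩ Chen: 11:30-14:00.
So the common availability across everyone is 11:30-14:00.
The last common window of at least 75 minutes is 11:30-14:00; a 75-minute meeting can start as late as 12:45 and still end by 14:00.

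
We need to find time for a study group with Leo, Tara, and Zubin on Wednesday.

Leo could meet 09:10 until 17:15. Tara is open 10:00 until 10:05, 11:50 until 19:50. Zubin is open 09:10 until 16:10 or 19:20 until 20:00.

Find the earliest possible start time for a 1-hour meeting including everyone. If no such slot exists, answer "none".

11:50

Leo ∩ Tara: 10:00-10:05, 11:50-17:15.
Leo ∩ Tara ∩ Zubin: 10:00-10:05, 11:50-16:10.
The first common window of at least 60 minutes is 11:50-16:10, so the earliest start is 11:50.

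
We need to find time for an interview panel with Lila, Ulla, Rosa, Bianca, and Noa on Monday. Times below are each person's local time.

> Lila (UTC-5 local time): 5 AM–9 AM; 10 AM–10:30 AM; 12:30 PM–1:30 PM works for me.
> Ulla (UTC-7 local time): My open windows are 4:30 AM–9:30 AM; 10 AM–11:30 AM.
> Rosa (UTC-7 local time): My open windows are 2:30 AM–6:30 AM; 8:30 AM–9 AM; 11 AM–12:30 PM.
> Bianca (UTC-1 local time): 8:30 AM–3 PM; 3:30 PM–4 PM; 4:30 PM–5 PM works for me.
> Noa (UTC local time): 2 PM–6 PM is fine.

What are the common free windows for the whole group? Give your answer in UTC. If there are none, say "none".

none

Lila in UTC: 10:00-14:00, 15:00-15:30, 17:30-18:30 (add 5h to convert from UTC-5).
Ulla in UTC: 11:30-16:30, 17:00-18:30 (add 7h to convert from UTC-7).
Rosa in UTC: 09:30-13:30, 15:30-16:00, 18:00-19:30 (add 7h to convert from UTC-7).
Bianca in UTC: 09:30-16:00, 16:30-17:00, 17:30-18:00 (add 1h to convert from UTC-1).
Noa in UTC: 14:00-18:00.
Lila ∩ Ulla: 11:30-14:00, 15:00-15:30, 17:30-18:30.
Lila ∩ Ulla ∩ Rosa: 11:30-13:30, 18:00-18:30.
Lila ∩ Ulla ∩ Rosa ∩ Bianca: 11:30-13:30.
Lila ∩ Ulla ∩ Rosa ∩ Bianca ∩ Noa: ∅.
There is no time when everyone is free.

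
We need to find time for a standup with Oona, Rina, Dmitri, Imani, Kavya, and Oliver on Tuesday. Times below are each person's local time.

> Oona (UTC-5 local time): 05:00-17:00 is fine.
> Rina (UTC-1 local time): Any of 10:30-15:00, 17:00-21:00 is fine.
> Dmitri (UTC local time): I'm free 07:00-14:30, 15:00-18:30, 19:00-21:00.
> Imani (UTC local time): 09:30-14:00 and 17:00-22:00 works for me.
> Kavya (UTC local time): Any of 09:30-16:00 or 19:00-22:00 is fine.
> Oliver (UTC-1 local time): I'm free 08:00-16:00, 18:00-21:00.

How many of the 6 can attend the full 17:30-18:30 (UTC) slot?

3

Oona in UTC: 10:00-22:00 (add 5h to convert from UTC-5).
Rina in UTC: 11:30-16:00, 18:00-22:00 (add 1h to convert from UTC-1).
Dmitri in UTC: 07:00-14:30, 15:00-18:30, 19:00-21:00.
Imani in UTC: 09:30-14:00, 17:00-22:00.
Kavya in UTC: 09:30-16:00, 19:00-22:00.
Oliver in UTC: 09:00-17:00, 19:00-22:00 (add 1h to convert from UTC-1).
Oona, Dmitri, and Imani can make the full 17:30-18:30 slot — that's 3.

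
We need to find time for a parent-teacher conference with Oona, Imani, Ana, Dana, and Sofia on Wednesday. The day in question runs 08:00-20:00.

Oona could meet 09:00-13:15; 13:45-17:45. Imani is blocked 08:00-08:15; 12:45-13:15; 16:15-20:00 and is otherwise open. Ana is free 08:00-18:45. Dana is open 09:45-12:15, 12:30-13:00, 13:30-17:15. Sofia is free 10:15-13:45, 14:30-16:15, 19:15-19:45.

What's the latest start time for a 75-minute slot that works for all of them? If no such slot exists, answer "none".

Oona free: 09:00-13:15, 13:45-17:45.
Imani free: 08:15-12:45, 13:15-16:15 (invert busy blocks within the working day).
Ana free: 08:00-18:45.
Dana free: 09:45-12:15, 12:30-13:00, 13:30-17:15.
Sofia free: 10:15-13:45, 14:30-16:15, 19:15-19:45.
Oona ∩ Imani: 09:00-12:45, 13:45-16:15.
Oona ∩ Imani ∩ Ana: 09:00-12:45, 13:45-16:15.
Oona ∩ Imani ∩ Ana ∩ Dana: 09:45-12:15, 12:30-12:45, 13:45-16:15.
Oona ∩ Imani ∩ Ana ∩ Dana ∩ Sofia: 10:15-12:15, 12:30-12:45, 14:30-16:15.
The last common window of at least 75 minutes is 14:30-16:15; a 75-minute meeting can start as late as 15:00 and still end by 16:15.

15:00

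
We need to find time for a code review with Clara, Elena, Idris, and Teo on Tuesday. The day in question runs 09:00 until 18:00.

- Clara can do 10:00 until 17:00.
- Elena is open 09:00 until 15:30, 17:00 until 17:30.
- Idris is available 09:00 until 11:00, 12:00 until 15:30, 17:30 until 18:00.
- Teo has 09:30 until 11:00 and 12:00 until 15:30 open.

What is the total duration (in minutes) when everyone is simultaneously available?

Clara ∩ Elena: 10:00-15:30.
Clara ∩ Elena ∩ Idris: 10:00-11:00, 12:00-15:30.
Clara ∩ Elena ∩ Idris ∩ Teo: 10:00-11:00, 12:00-15:30.
Summing the common windows: 60 + 210 = 270 minutes.

270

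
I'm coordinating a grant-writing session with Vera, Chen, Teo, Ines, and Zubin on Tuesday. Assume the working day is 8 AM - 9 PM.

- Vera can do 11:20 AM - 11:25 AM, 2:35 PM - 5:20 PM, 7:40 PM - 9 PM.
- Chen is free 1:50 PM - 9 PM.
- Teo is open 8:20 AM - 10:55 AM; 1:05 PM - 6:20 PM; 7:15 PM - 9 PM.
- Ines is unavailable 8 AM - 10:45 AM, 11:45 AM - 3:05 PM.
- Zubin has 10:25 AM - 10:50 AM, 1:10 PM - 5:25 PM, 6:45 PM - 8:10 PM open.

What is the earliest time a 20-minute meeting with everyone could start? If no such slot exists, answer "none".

15:05

Vera free: 11:20-11:25, 14:35-17:20, 19:40-21:00.
Chen free: 13:50-21:00.
Teo free: 08:20-10:55, 13:05-18:20, 19:15-21:00.
Ines free: 10:45-11:45, 15:05-21:00 (invert busy blocks within the working day).
Zubin free: 10:25-10:50, 13:10-17:25, 18:45-20:10.
Vera ∩ Chen: 14:35-17:20, 19:40-21:00.
Vera ∩ Chen ∩ Teo: 14:35-17:20, 19:40-21:00.
Vera ∩ Chen ∩ Teo ∩ Ines: 15:05-17:20, 19:40-21:00.
Vera ∩ Chen ∩ Teo ∩ Ines ∩ Zubin: 15:05-17:20, 19:40-20:10.
The first common window of at least 20 minutes is 15:05-17:20, so the earliest start is 15:05.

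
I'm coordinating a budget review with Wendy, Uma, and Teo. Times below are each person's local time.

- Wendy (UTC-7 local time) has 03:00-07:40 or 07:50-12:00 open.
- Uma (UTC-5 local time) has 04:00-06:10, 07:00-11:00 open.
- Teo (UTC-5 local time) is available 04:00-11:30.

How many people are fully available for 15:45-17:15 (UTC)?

1

Wendy in UTC: 10:00-14:40, 14:50-19:00 (add 7h to convert from UTC-7).
Uma in UTC: 09:00-11:10, 12:00-16:00 (add 5h to convert from UTC-5).
Teo in UTC: 09:00-16:30 (add 5h to convert from UTC-5).
Wendy can make the full 15:45-17:15 slot — that's 1.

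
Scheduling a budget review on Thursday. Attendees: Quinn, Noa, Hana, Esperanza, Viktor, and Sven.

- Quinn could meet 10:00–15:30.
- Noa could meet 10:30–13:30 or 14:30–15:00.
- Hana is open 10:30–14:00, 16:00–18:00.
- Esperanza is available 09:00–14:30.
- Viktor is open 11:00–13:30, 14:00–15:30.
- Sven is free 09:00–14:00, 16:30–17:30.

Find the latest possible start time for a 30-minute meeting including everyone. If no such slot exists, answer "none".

Quinn ∩ Noa: 10:30-13:30, 14:30-15:00.
Quinn ∩ Noa ∩ Hana: 10:30-13:30.
Quinn ∩ Noa ∩ Hana ∩ Esperanza: 10:30-13:30.
Quinn ∩ Noa ∩ Hana ∩ Esperanza ∩ Viktor: 11:00-13:30.
Quinn ∩ Noa ∩ Hana ∩ Esperanza ∩ Viktor ∩ Sven: 11:00-13:30.
The last common window of at least 30 minutes is 11:00-13:30; a 30-minute meeting can start as late as 13:00 and still end by 13:30.

13:00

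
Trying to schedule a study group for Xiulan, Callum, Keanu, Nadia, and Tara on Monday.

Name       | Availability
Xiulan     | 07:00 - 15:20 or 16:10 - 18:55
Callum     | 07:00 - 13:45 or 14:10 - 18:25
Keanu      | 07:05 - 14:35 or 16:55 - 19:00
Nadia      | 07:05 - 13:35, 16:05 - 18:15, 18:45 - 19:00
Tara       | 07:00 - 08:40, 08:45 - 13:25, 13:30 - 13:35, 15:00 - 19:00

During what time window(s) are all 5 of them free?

07:05-08:40, 08:45-13:25, 13:30-13:35, 16:55-18:15

Xiulan ∩ Callum: 07:00-13:45, 14:10-15:20, 16:10-18:25.
Xiulan ∩ Callum ∩ Keanu: 07:05-13:45, 14:10-14:35, 16:55-18:25.
Xiulan ∩ Callum ∩ Keanu ∩ Nadia: 07:05-13:35, 16:55-18:15.
Xiulan ∩ Callum ∩ Keanu ∩ Nadia ∩ Tara: 07:05-08:40, 08:45-13:25, 13:30-13:35, 16:55-18:15.
Those are the intersection windows.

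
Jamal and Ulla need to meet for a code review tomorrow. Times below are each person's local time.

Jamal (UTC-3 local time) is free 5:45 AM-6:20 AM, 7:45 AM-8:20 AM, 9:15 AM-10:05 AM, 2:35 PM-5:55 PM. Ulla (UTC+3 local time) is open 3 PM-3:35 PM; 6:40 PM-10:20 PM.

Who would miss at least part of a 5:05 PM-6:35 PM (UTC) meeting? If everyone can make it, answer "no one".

Jamal in UTC: 08:45-09:20, 10:45-11:20, 12:15-13:05, 17:35-20:55 (add 3h to convert from UTC-3).
Ulla in UTC: 12:00-12:35, 15:40-19:20 (subtract 3h to convert from UTC+3).
Jamal: not fully free for 17:05-18:35. Ulla: free for 17:05-18:35.

Jamal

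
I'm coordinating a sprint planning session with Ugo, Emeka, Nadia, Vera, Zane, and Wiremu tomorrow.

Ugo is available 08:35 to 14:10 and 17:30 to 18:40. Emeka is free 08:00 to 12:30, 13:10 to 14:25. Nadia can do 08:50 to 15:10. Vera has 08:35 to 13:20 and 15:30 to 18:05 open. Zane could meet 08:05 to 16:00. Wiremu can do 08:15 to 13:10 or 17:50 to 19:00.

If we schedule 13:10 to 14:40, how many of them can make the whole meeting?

2

Nadia and Zane can make the full 13:10-14:40 slot — that's 2.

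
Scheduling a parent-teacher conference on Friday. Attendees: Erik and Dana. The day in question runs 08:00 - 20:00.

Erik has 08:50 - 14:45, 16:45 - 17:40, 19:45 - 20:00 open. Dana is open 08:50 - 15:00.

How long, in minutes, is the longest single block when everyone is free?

Erik ∩ Dana: 08:50-14:45.
The longest is 08:50-14:45 at 355 minutes.

355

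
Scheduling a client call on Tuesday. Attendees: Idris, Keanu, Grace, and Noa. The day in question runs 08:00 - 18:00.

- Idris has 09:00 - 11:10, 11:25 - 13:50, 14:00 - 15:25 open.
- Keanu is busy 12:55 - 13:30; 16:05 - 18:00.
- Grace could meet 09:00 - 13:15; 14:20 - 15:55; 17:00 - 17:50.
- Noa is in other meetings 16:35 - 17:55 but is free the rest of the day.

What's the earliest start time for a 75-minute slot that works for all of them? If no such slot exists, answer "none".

Idris free: 09:00-11:10, 11:25-13:50, 14:00-15:25.
Keanu free: 08:00-12:55, 13:30-16:05 (invert busy blocks within the working day).
Grace free: 09:00-13:15, 14:20-15:55, 17:00-17:50.
Noa free: 08:00-16:35, 17:55-18:00 (invert busy blocks within the working day).
Idris ∩ Keanu: 09:00-11:10, 11:25-12:55, 13:30-13:50, 14:00-15:25.
Idris ∩ Keanu ∩ Grace: 09:00-11:10, 11:25-12:55, 14:20-15:25.
Idris ∩ Keanu ∩ Grace ∩ Noa: 09:00-11:10, 11:25-12:55, 14:20-15:25.
The first common window of at least 75 minutes is 09:00-11:10, so the earliest start is 09:00.

09:00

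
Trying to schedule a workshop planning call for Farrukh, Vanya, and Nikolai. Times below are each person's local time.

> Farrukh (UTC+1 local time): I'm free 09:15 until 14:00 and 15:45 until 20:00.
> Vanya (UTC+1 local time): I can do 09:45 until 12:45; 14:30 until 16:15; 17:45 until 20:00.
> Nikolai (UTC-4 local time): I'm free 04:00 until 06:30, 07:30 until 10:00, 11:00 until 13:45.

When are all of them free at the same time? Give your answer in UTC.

Farrukh in UTC: 08:15-13:00, 14:45-19:00 (subtract 1h to convert from UTC+1).
Vanya in UTC: 08:45-11:45, 13:30-15:15, 16:45-19:00 (subtract 1h to convert from UTC+1).
Nikolai in UTC: 08:00-10:30, 11:30-14:00, 15:00-17:45 (add 4h to convert from UTC-4).
Farrukh ∩ Vanya: 08:45-11:45, 14:45-15:15, 16:45-19:00.
Farrukh ∩ Vanya ∩ Nikolai: 08:45-10:30, 11:30-11:45, 15:00-15:15, 16:45-17:45.
Those are the intersection windows.

08:45-10:30, 11:30-11:45, 15:00-15:15, 16:45-17:45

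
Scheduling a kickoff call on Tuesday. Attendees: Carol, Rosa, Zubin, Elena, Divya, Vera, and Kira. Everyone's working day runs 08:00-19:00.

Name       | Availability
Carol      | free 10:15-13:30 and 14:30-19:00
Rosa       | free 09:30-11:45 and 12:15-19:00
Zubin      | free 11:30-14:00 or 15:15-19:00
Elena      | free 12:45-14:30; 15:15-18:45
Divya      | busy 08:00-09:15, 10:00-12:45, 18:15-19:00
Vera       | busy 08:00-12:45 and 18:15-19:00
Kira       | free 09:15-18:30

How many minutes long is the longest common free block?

180

Carol free: 10:15-13:30, 14:30-19:00.
Rosa free: 09:30-11:45, 12:15-19:00.
Zubin free: 11:30-14:00, 15:15-19:00.
Elena free: 12:45-14:30, 15:15-18:45.
Divya free: 09:15-10:00, 12:45-18:15 (invert busy blocks within the working day).
Vera free: 12:45-18:15 (invert busy blocks within the working day).
Kira free: 09:15-18:30.
Carol ∩ Rosa: 10:15-11:45, 12:15-13:30, 14:30-19:00.
Carol ∩ Rosa ∩ Zubin: 11:30-11:45, 12:15-13:30, 15:15-19:00.
Carol ∩ Rosa ∩ Zubin ∩ Elena: 12:45-13:30, 15:15-18:45.
Carol ∩ Rosa ∩ Zubin ∩ Elena ∩ Divya: 12:45-13:30, 15:15-18:15.
Carol ∩ Rosa ∩ Zubin ∩ Elena ∩ Divya ∩ Vera: 12:45-13:30, 15:15-18:15.
Carol ∩ Rosa ∩ Zubin ∩ Elena ∩ Divya ∩ Vera ∩ Kira: 12:45-13:30, 15:15-18:15.
The longest is 15:15-18:15 at 180 minutes.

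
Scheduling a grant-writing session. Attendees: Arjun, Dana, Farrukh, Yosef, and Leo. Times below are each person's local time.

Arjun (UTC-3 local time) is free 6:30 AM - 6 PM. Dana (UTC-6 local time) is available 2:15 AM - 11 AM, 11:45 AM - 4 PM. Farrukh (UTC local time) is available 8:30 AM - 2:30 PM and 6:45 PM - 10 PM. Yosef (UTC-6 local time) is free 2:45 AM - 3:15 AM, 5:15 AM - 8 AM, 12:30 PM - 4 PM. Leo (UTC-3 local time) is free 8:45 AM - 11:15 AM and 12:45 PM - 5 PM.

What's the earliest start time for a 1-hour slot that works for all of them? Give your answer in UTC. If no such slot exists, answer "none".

11:45

Arjun in UTC: 09:30-21:00 (add 3h to convert from UTC-3).
Dana in UTC: 08:15-17:00, 17:45-22:00 (add 6h to convert from UTC-6).
Farrukh in UTC: 08:30-14:30, 18:45-22:00.
Yosef in UTC: 08:45-09:15, 11:15-14:00, 18:30-22:00 (add 6h to convert from UTC-6).
Leo in UTC: 11:45-14:15, 15:45-20:00 (add 3h to convert from UTC-3).
Arjun ∩ Dana: 09:30-17:00, 17:45-21:00.
Arjun ∩ Dana ∩ Farrukh: 09:30-14:30, 18:45-21:00.
Arjun ∩ Dana ∩ Farrukh ∩ Yosef: 11:15-14:00, 18:45-21:00.
Arjun ∩ Dana ∩ Farrukh ∩ Yosef ∩ Leo: 11:45-14:00, 18:45-20:00.
So the common availability across everyone is 11:45-14:00, 18:45-20:00.
The first common window of at least 60 minutes is 11:45-14:00, so the earliest start is 11:45.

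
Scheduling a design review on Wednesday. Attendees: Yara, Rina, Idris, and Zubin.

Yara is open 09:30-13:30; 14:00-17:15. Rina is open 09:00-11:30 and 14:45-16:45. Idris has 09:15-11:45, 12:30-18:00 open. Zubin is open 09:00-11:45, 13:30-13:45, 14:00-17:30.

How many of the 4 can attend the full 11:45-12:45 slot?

Yara can make the full 11:45-12:45 slot — that's 1.

1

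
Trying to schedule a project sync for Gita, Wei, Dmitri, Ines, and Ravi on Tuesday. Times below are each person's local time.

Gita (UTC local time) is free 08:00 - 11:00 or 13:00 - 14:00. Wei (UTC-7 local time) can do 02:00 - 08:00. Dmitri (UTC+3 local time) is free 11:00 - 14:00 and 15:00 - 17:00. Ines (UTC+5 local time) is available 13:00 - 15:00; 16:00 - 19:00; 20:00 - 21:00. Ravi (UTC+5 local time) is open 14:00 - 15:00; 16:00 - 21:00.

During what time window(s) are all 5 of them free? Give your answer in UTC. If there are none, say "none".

Gita in UTC: 08:00-11:00, 13:00-14:00.
Wei in UTC: 09:00-15:00 (add 7h to convert from UTC-7).
Dmitri in UTC: 08:00-11:00, 12:00-14:00 (subtract 3h to convert from UTC+3).
Ines in UTC: 08:00-10:00, 11:00-14:00, 15:00-16:00 (subtract 5h to convert from UTC+5).
Ravi in UTC: 09:00-10:00, 11:00-16:00 (subtract 5h to convert from UTC+5).
Gita ∩ Wei: 09:00-11:00, 13:00-14:00.
Gita ∩ Wei ∩ Dmitri: 09:00-11:00, 13:00-14:00.
Gita ∩ Wei ∩ Dmitri ∩ Ines: 09:00-10:00, 13:00-14:00.
Gita ∩ Wei ∩ Dmitri ∩ Ines ∩ Ravi: 09:00-10:00, 13:00-14:00.

09:00-10:00, 13:00-14:00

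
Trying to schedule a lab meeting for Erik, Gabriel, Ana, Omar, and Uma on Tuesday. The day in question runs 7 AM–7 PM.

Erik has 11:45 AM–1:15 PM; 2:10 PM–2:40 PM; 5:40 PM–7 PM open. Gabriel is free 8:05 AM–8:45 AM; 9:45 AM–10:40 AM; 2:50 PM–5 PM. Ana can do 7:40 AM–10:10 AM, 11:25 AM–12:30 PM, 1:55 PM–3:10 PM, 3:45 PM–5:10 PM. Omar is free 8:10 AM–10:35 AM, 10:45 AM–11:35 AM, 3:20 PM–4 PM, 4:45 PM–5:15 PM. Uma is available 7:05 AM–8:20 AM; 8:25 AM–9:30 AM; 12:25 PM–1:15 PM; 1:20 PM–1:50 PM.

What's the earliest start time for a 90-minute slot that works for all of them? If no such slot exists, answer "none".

Erik ∩ Gabriel: ∅.
Erik ∩ Gabriel ∩ Ana: ∅.
Erik ∩ Gabriel ∩ Ana ∩ Omar: ∅.
Erik ∩ Gabriel ∩ Ana ∩ Omar ∩ Uma: ∅.
There is no time when everyone is free.
No common window is at least 90 minutes long.

none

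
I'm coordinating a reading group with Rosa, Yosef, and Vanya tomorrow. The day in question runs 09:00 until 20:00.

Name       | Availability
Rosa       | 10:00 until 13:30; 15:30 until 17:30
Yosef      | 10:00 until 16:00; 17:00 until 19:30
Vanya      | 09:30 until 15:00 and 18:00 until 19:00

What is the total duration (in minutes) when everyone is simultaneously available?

Rosa ∩ Yosef: 10:00-13:30, 15:30-16:00, 17:00-17:30.
Rosa ∩ Yosef ∩ Vanya: 10:00-13:30.
Those are the intersection windows.
That's a single block of 210 minutes.

210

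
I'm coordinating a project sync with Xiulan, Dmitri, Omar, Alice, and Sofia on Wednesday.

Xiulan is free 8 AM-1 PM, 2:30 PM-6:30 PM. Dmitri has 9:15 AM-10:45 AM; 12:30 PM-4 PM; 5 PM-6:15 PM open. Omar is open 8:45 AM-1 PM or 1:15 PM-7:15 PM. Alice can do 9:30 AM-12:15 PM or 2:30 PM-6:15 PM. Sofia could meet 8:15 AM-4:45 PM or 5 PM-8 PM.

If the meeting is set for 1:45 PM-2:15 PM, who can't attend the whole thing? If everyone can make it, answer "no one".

Xiulan: not fully free for 13:45-14:15. Dmitri: free for 13:45-14:15. Omar: free for 13:45-14:15. Alice: not fully free for 13:45-14:15. Sofia: free for 13:45-14:15.

Alice, Xiulan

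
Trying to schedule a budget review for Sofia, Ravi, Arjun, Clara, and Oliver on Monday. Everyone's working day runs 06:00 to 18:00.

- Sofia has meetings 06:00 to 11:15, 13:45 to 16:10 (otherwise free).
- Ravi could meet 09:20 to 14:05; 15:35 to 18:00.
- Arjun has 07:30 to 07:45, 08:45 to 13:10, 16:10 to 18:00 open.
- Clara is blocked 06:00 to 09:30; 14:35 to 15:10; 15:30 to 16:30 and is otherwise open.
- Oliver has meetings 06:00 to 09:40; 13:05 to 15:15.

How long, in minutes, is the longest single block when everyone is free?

Sofia free: 11:15-13:45, 16:10-18:00 (invert busy blocks within the working day).
Ravi free: 09:20-14:05, 15:35-18:00.
Arjun free: 07:30-07:45, 08:45-13:10, 16:10-18:00.
Clara free: 09:30-14:35, 15:10-15:30, 16:30-18:00 (invert busy blocks within the working day).
Oliver free: 09:40-13:05, 15:15-18:00 (invert busy blocks within the working day).
Sofia ∩ Ravi: 11:15-13:45, 16:10-18:00.
Sofia ∩ Ravi ∩ Arjun: 11:15-13:10, 16:10-18:00.
Sofia ∩ Ravi ∩ Arjun ∩ Clara: 11:15-13:10, 16:30-18:00.
Sofia ∩ Ravi ∩ Arjun ∩ Clara ∩ Oliver: 11:15-13:05, 16:30-18:00.
The longest is 11:15-13:05 at 110 minutes.

110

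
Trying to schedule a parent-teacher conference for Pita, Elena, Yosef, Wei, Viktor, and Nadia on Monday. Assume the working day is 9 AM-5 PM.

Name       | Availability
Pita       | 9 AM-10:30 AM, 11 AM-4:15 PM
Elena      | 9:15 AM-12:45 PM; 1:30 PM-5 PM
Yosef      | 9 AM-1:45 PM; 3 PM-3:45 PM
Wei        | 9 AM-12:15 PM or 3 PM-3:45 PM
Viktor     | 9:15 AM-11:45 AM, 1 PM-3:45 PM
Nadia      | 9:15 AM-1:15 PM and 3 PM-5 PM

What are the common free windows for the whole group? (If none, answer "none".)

Pita ∩ Elena: 09:15-10:30, 11:00-12:45, 13:30-16:15.
Pita ∩ Elena ∩ Yosef: 09:15-10:30, 11:00-12:45, 13:30-13:45, 15:00-15:45.
Pita ∩ Elena ∩ Yosef ∩ Wei: 09:15-10:30, 11:00-12:15, 15:00-15:45.
Pita ∩ Elena ∩ Yosef ∩ Wei ∩ Viktor: 09:15-10:30, 11:00-11:45, 15:00-15:45.
Pita ∩ Elena ∩ Yosef ∩ Wei ∩ Viktor ∩ Nadia: 09:15-10:30, 11:00-11:45, 15:00-15:45.
Those are the intersection windows.

09:15-10:30, 11:00-11:45, 15:00-15:45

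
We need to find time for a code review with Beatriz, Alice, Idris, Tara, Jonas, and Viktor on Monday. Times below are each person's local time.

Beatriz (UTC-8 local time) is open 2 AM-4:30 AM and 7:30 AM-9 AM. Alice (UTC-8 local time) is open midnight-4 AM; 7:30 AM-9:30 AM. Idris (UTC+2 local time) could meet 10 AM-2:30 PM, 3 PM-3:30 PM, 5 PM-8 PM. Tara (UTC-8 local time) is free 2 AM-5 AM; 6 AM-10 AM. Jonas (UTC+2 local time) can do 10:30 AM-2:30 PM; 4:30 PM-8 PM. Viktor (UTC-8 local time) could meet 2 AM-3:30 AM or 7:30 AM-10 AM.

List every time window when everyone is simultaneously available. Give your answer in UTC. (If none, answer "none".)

Beatriz in UTC: 10:00-12:30, 15:30-17:00 (add 8h to convert from UTC-8).
Alice in UTC: 08:00-12:00, 15:30-17:30 (add 8h to convert from UTC-8).
Idris in UTC: 08:00-12:30, 13:00-13:30, 15:00-18:00 (subtract 2h to convert from UTC+2).
Tara in UTC: 10:00-13:00, 14:00-18:00 (add 8h to convert from UTC-8).
Jonas in UTC: 08:30-12:30, 14:30-18:00 (subtract 2h to convert from UTC+2).
Viktor in UTC: 10:00-11:30, 15:30-18:00 (add 8h to convert from UTC-8).
Beatriz ∩ Alice: 10:00-12:00, 15:30-17:00.
Beatriz ∩ Alice ∩ Idris: 10:00-12:00, 15:30-17:00.
Beatriz ∩ Alice ∩ Idris ∩ Tara: 10:00-12:00, 15:30-17:00.
Beatriz ∩ Alice ∩ Idris ∩ Tara ∩ Jonas: 10:00-12:00, 15:30-17:00.
Beatriz ∩ Alice ∩ Idris ∩ Tara ∩ Jonas ∩ Viktor: 10:00-11:30, 15:30-17:00.

10:00-11:30, 15:30-17:00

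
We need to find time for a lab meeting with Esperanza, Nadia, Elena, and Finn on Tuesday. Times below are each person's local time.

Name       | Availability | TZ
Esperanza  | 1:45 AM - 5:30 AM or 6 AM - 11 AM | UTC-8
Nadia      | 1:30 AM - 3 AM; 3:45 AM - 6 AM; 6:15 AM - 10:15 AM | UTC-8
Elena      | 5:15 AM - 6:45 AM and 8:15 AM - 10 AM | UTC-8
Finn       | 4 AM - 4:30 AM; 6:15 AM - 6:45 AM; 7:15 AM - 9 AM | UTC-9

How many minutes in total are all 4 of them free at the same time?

120

Esperanza in UTC: 09:45-13:30, 14:00-19:00 (add 8h to convert from UTC-8).
Nadia in UTC: 09:30-11:00, 11:45-14:00, 14:15-18:15 (add 8h to convert from UTC-8).
Elena in UTC: 13:15-14:45, 16:15-18:00 (add 8h to convert from UTC-8).
Finn in UTC: 13:00-13:30, 15:15-15:45, 16:15-18:00 (add 9h to convert from UTC-9).
Esperanza ∩ Nadia: 09:45-11:00, 11:45-13:30, 14:15-18:15.
Esperanza ∩ Nadia ∩ Elena: 13:15-13:30, 14:15-14:45, 16:15-18:00.
Esperanza ∩ Nadia ∩ Elena ∩ Finn: 13:15-13:30, 16:15-18:00.
So the common availability across everyone is 13:15-13:30, 16:15-18:00.
Summing the common windows: 15 + 105 = 120 minutes.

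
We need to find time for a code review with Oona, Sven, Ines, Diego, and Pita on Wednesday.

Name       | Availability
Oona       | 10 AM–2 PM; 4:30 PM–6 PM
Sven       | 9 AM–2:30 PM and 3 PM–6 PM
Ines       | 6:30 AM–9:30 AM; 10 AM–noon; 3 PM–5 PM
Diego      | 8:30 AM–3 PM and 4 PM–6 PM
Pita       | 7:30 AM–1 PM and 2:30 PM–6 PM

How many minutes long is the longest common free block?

120

Oona ∩ Sven: 10:00-14:00, 16:30-18:00.
Oona ∩ Sven ∩ Ines: 10:00-12:00, 16:30-17:00.
Oona ∩ Sven ∩ Ines ∩ Diego: 10:00-12:00, 16:30-17:00.
Oona ∩ Sven ∩ Ines ∩ Diego ∩ Pita: 10:00-12:00, 16:30-17:00.
The longest is 10:00-12:00 at 120 minutes.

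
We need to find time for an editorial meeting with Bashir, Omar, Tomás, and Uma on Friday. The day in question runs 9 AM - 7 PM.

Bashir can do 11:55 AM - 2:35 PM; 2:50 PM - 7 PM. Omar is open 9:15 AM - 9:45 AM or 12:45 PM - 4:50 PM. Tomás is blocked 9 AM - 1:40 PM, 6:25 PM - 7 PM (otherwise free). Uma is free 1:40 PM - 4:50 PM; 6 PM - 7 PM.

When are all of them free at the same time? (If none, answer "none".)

13:40-14:35, 14:50-16:50

Bashir free: 11:55-14:35, 14:50-19:00.
Omar free: 09:15-09:45, 12:45-16:50.
Tomás free: 13:40-18:25 (invert busy blocks within the working day).
Uma free: 13:40-16:50, 18:00-19:00.
Bashir ∩ Omar: 12:45-14:35, 14:50-16:50.
Bashir ∩ Omar ∩ Tomás: 13:40-14:35, 14:50-16:50.
Bashir ∩ Omar ∩ Tomás ∩ Uma: 13:40-14:35, 14:50-16:50.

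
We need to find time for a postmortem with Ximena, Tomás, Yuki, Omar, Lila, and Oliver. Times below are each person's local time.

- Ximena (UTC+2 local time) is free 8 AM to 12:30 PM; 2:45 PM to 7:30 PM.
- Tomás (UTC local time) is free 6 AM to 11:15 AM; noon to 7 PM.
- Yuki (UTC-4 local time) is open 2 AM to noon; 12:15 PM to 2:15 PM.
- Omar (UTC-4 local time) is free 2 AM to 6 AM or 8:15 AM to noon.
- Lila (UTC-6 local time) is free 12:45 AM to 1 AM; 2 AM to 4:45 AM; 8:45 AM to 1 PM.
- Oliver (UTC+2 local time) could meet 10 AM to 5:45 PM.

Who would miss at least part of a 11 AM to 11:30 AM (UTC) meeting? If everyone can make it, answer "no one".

Lila, Omar, Tomás, Ximena

Ximena in UTC: 06:00-10:30, 12:45-17:30 (subtract 2h to convert from UTC+2).
Tomás in UTC: 06:00-11:15, 12:00-19:00.
Yuki in UTC: 06:00-16:00, 16:15-18:15 (add 4h to convert from UTC-4).
Omar in UTC: 06:00-10:00, 12:15-16:00 (add 4h to convert from UTC-4).
Lila in UTC: 06:45-07:00, 08:00-10:45, 14:45-19:00 (add 6h to convert from UTC-6).
Oliver in UTC: 08:00-15:45 (subtract 2h to convert from UTC+2).
Ximena: not fully free for 11:00-11:30. Tomás: not fully free for 11:00-11:30. Yuki: free for 11:00-11:30. Omar: not fully free for 11:00-11:30. Lila: not fully free for 11:00-11:30. Oliver: free for 11:00-11:30.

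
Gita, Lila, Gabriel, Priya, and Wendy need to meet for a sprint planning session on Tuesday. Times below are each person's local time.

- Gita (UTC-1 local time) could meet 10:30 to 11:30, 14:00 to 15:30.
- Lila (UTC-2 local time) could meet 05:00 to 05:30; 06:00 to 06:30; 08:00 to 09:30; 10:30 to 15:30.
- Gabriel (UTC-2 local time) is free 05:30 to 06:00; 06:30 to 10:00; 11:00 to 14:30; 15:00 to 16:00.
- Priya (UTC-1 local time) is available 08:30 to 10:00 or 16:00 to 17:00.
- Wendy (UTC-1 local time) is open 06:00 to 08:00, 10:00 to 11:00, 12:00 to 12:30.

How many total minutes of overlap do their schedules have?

0

Gita in UTC: 11:30-12:30, 15:00-16:30 (add 1h to convert from UTC-1).
Lila in UTC: 07:00-07:30, 08:00-08:30, 10:00-11:30, 12:30-17:30 (add 2h to convert from UTC-2).
Gabriel in UTC: 07:30-08:00, 08:30-12:00, 13:00-16:30, 17:00-18:00 (add 2h to convert from UTC-2).
Priya in UTC: 09:30-11:00, 17:00-18:00 (add 1h to convert from UTC-1).
Wendy in UTC: 07:00-09:00, 11:00-12:00, 13:00-13:30 (add 1h to convert from UTC-1).
Gita ∩ Lila: 15:00-16:30.
Gita ∩ Lila ∩ Gabriel: 15:00-16:30.
Gita ∩ Lila ∩ Gabriel ∩ Priya: ∅.
Gita ∩ Lila ∩ Gabriel ∩ Priya ∩ Wendy: ∅.
There is no time when everyone is free.
There is no common window, so the total is 0 minutes.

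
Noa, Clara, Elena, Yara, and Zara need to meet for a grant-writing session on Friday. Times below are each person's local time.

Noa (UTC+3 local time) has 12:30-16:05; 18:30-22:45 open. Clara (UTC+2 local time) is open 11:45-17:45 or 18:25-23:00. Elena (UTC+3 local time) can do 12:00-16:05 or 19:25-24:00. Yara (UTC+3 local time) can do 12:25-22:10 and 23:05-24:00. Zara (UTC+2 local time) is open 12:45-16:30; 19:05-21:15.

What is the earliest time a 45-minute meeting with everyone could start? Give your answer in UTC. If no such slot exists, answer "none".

10:45

Noa in UTC: 09:30-13:05, 15:30-19:45 (subtract 3h to convert from UTC+3).
Clara in UTC: 09:45-15:45, 16:25-21:00 (subtract 2h to convert from UTC+2).
Elena in UTC: 09:00-13:05, 16:25-21:00 (subtract 3h to convert from UTC+3).
Yara in UTC: 09:25-19:10, 20:05-21:00 (subtract 3h to convert from UTC+3).
Zara in UTC: 10:45-14:30, 17:05-19:15 (subtract 2h to convert from UTC+2).
Noa ∩ Clara: 09:45-13:05, 15:30-15:45, 16:25-19:45.
Noa ∩ Clara ∩ Elena: 09:45-13:05, 16:25-19:45.
Noa ∩ Clara ∩ Elena ∩ Yara: 09:45-13:05, 16:25-19:10.
Noa ∩ Clara ∩ Elena ∩ Yara ∩ Zara: 10:45-13:05, 17:05-19:10.
The first common window of at least 45 minutes is 10:45-13:05, so the earliest start is 10:45.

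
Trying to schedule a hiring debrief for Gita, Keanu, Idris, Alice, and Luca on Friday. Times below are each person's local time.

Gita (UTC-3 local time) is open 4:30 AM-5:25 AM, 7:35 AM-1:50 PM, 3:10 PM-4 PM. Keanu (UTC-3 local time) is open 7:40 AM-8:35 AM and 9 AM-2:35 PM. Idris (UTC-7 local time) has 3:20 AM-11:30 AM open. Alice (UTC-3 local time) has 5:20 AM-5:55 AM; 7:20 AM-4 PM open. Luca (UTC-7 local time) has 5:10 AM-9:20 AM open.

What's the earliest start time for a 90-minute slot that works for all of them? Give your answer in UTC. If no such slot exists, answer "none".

Gita in UTC: 07:30-08:25, 10:35-16:50, 18:10-19:00 (add 3h to convert from UTC-3).
Keanu in UTC: 10:40-11:35, 12:00-17:35 (add 3h to convert from UTC-3).
Idris in UTC: 10:20-18:30 (add 7h to convert from UTC-7).
Alice in UTC: 08:20-08:55, 10:20-19:00 (add 3h to convert from UTC-3).
Luca in UTC: 12:10-16:20 (add 7h to convert from UTC-7).
Gita ∩ Keanu: 10:40-11:35, 12:00-16:50.
Gita ∩ Keanu ∩ Idris: 10:40-11:35, 12:00-16:50.
Gita ∩ Keanu ∩ Idris ∩ Alice: 10:40-11:35, 12:00-16:50.
Gita ∩ Keanu ∩ Idris ∩ Alice ∩ Luca: 12:10-16:20.
The first common window of at least 90 minutes is 12:10-16:20, so the earliest start is 12:10.

12:10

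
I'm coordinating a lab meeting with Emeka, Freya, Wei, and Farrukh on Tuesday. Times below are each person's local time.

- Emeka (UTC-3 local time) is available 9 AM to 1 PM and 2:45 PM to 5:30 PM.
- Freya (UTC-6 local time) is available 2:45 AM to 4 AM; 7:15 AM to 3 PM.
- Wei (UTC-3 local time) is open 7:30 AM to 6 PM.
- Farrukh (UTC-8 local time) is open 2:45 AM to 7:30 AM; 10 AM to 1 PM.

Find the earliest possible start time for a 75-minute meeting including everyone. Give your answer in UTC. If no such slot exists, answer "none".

13:15

Emeka in UTC: 12:00-16:00, 17:45-20:30 (add 3h to convert from UTC-3).
Freya in UTC: 08:45-10:00, 13:15-21:00 (add 6h to convert from UTC-6).
Wei in UTC: 10:30-21:00 (add 3h to convert from UTC-3).
Farrukh in UTC: 10:45-15:30, 18:00-21:00 (add 8h to convert from UTC-8).
Emeka ∩ Freya: 13:15-16:00, 17:45-20:30.
Emeka ∩ Freya ∩ Wei: 13:15-16:00, 17:45-20:30.
Emeka ∩ Freya ∩ Wei ∩ Farrukh: 13:15-15:30, 18:00-20:30.
So the common availability across everyone is 13:15-15:30, 18:00-20:30.
The first common window of at least 75 minutes is 13:15-15:30, so the earliest start is 13:15.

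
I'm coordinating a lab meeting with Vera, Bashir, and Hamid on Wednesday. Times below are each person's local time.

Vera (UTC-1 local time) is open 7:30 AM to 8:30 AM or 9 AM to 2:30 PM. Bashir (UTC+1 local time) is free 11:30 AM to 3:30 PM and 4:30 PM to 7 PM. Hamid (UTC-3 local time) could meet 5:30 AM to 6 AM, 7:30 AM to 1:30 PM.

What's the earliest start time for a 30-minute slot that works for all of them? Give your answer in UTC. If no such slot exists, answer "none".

10:30

Vera in UTC: 08:30-09:30, 10:00-15:30 (add 1h to convert from UTC-1).
Bashir in UTC: 10:30-14:30, 15:30-18:00 (subtract 1h to convert from UTC+1).
Hamid in UTC: 08:30-09:00, 10:30-16:30 (add 3h to convert from UTC-3).
Vera ∩ Bashir: 10:30-14:30.
Vera ∩ Bashir ∩ Hamid: 10:30-14:30.
Those are the intersection windows.
The first common window of at least 30 minutes is 10:30-14:30, so the earliest start is 10:30.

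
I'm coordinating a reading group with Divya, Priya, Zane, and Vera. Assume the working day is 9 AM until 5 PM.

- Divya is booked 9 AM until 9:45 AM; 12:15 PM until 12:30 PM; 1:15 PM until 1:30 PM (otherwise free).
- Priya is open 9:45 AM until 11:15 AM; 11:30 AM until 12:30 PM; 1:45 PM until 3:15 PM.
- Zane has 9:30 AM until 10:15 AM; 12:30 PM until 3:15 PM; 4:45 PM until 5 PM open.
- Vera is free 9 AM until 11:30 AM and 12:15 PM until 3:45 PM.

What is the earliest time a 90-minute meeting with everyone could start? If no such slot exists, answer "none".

Divya free: 09:45-12:15, 12:30-13:15, 13:30-17:00 (invert busy blocks within the working day).
Priya free: 09:45-11:15, 11:30-12:30, 13:45-15:15.
Zane free: 09:30-10:15, 12:30-15:15, 16:45-17:00.
Vera free: 09:00-11:30, 12:15-15:45.
Divya ∩ Priya: 09:45-11:15, 11:30-12:15, 13:45-15:15.
Divya ∩ Priya ∩ Zane: 09:45-10:15, 13:45-15:15.
Divya ∩ Priya ∩ Zane ∩ Vera: 09:45-10:15, 13:45-15:15.
So the common availability across everyone is 09:45-10:15, 13:45-15:15.
The first common window of at least 90 minutes is 13:45-15:15, so the earliest start is 13:45.

13:45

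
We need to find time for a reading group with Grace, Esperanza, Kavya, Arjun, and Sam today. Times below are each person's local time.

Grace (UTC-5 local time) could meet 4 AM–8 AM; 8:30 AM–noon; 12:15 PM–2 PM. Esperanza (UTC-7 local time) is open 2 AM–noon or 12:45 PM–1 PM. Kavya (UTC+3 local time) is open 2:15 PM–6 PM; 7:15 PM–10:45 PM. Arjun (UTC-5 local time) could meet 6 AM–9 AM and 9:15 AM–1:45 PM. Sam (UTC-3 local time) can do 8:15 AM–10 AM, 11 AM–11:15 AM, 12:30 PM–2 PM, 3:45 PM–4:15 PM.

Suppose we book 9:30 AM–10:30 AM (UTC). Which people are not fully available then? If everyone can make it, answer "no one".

Arjun, Kavya, Sam

Grace in UTC: 09:00-13:00, 13:30-17:00, 17:15-19:00 (add 5h to convert from UTC-5).
Esperanza in UTC: 09:00-19:00, 19:45-20:00 (add 7h to convert from UTC-7).
Kavya in UTC: 11:15-15:00, 16:15-19:45 (subtract 3h to convert from UTC+3).
Arjun in UTC: 11:00-14:00, 14:15-18:45 (add 5h to convert from UTC-5).
Sam in UTC: 11:15-13:00, 14:00-14:15, 15:30-17:00, 18:45-19:15 (add 3h to convert from UTC-3).
Grace: free for 09:30-10:30. Esperanza: free for 09:30-10:30. Kavya: not fully free for 09:30-10:30. Arjun: not fully free for 09:30-10:30. Sam: not fully free for 09:30-10:30.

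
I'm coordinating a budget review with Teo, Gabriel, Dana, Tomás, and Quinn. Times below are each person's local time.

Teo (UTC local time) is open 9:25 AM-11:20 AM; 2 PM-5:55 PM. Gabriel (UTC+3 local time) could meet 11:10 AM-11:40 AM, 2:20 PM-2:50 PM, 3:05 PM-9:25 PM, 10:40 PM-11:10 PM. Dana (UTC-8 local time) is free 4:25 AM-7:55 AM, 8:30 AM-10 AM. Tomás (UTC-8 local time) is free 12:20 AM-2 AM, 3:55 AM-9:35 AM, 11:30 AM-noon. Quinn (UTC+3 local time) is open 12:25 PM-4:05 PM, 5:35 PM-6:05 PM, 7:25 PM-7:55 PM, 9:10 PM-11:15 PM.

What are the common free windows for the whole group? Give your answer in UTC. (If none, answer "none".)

14:35-15:05, 16:30-16:55

Teo in UTC: 09:25-11:20, 14:00-17:55.
Gabriel in UTC: 08:10-08:40, 11:20-11:50, 12:05-18:25, 19:40-20:10 (subtract 3h to convert from UTC+3).
Dana in UTC: 12:25-15:55, 16:30-18:00 (add 8h to convert from UTC-8).
Tomás in UTC: 08:20-10:00, 11:55-17:35, 19:30-20:00 (add 8h to convert from UTC-8).
Quinn in UTC: 09:25-13:05, 14:35-15:05, 16:25-16:55, 18:10-20:15 (subtract 3h to convert from UTC+3).
Teo ∩ Gabriel: 14:00-17:55.
Teo ∩ Gabriel ∩ Dana: 14:00-15:55, 16:30-17:55.
Teo ∩ Gabriel ∩ Dana ∩ Tomás: 14:00-15:55, 16:30-17:35.
Teo ∩ Gabriel ∩ Dana ∩ Tomás ∩ Quinn: 14:35-15:05, 16:30-16:55.
So the common availability across everyone is 14:35-15:05, 16:30-16:55.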